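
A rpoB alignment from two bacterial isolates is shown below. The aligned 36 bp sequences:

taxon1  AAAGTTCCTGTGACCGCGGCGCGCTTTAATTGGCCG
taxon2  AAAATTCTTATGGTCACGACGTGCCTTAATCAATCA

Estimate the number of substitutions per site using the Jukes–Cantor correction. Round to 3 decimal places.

The sequences differ at 14 of 36 sites, so p = 14/36 ≈ 0.388889.
d = −(3/4) ln(1 − 4p/3) = −0.75 ln(1 − 0.518519) = −0.75 ln(0.481481)
  = −0.75 × (-0.730889) = 0.548167 substitutions/site.

0.548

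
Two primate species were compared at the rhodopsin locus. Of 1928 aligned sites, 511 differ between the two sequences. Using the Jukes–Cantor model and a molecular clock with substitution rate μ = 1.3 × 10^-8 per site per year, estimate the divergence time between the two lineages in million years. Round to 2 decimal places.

12.58

p = 511/1928 ≈ 0.265041.
d = −(3/4) ln(1 − 4p/3) = −0.75 ln(1 − 0.353388) = −0.75 ln(0.646612)
  = −0.75 × (-0.436009) = 0.327007 substitutions/site.
Under a molecular clock d = 2μt, so t = d/(2μ) = 0.327007 / (2 × 1.3 × 10^-8) = 12.58 million years.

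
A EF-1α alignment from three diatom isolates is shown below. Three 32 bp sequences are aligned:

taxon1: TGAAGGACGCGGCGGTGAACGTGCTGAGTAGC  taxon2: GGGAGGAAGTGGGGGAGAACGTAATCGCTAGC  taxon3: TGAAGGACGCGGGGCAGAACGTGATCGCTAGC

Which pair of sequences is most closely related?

taxon1–taxon2: 11/32 differ, p = 0.344, d = 0.460.
taxon1–taxon3: 7/32 differ, p = 0.219, d = 0.259.
taxon2–taxon3: 6/32 differ, p = 0.188, d = 0.216.
The smallest distance is between taxon2 and taxon3.

taxon2 and taxon3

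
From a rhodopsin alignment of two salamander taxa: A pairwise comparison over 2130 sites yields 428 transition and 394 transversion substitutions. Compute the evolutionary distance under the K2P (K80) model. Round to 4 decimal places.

0.5575

P = 428/2130 ≈ 0.200939 and Q = 394/2130 ≈ 0.184977.
Under the Kimura two-parameter model, d = −½ ln(1 − 2P − Q) − ¼ ln(1 − 2Q).
1 − 2P − Q = 0.413145, giving −½ ln(0.413145) = 0.441978.
1 − 2Q = 0.630046, giving −¼ ln(0.630046) = 0.115491.
d = 0.441978 + 0.115491 = 0.557469.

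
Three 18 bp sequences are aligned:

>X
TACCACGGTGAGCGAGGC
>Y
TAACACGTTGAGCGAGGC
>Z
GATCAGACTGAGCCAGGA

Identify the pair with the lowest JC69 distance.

X and Y

X–Y: 2/18 differ, p = 0.111, d = 0.120.
X–Z: 7/18 differ, p = 0.389, d = 0.548.
Y–Z: 7/18 differ, p = 0.389, d = 0.548.
The smallest distance is between X and Y.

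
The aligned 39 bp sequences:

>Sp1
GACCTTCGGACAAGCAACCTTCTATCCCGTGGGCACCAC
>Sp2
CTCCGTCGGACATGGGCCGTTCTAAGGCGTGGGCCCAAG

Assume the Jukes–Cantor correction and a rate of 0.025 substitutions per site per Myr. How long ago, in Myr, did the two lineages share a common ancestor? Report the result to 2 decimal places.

The sequences differ at 14 of 39 sites, so p = 14/39 ≈ 0.358974.
d = −(3/4) ln(1 − 4p/3) = −0.75 ln(1 − 0.478632) = −0.75 ln(0.521368)
  = −0.75 × (-0.651299) = 0.488474 substitutions/site.
Under a molecular clock d = 2μt, so t = d/(2μ) = 0.488474 / (2 × 0.025) = 9.77 Myr.

9.77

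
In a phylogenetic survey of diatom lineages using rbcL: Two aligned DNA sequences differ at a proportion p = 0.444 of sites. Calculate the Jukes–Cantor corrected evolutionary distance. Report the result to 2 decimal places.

0.67

d = −(3/4) ln(1 − 4p/3) = −0.75 ln(1 − 0.592) = −0.75 ln(0.408)
  = −0.75 × (-0.896488) = 0.672366 substitutions/site.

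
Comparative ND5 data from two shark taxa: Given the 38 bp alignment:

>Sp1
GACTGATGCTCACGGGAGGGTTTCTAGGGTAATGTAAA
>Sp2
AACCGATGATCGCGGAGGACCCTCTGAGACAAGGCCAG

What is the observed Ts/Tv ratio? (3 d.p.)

3.500

Transitions are A↔G and C↔T; transversions are all other mismatches.
Transitions: 14. Transversions: 4.
R = 14/4 = 3.500.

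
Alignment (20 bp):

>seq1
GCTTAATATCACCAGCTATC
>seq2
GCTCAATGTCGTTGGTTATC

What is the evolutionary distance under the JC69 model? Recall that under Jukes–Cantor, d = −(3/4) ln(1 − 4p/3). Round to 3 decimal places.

The sequences differ at 7 of 20 sites (4, 8, 11, 12, 13, 14, 16), so p = 7/20 = 0.35.
d = −(3/4) ln(1 − 4p/3) = −0.75 ln(1 − 0.466667) = −0.75 ln(0.533333)
  = −0.75 × (-0.628609) = 0.471457 substitutions/site.

0.471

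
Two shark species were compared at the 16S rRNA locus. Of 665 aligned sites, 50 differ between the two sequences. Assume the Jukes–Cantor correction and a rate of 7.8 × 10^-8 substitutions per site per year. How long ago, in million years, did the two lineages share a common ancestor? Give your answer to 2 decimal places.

p = 50/665 ≈ 0.075188.
d = −(3/4) ln(1 − 4p/3) = −0.75 ln(1 − 0.100251) = −0.75 ln(0.899749)
  = −0.75 × (-0.105639) = 0.079229 substitutions/site.
Under a molecular clock d = 2μt, so t = d/(2μ) = 0.079229 / (2 × 7.8 × 10^-8) = 0.51 million years.

0.51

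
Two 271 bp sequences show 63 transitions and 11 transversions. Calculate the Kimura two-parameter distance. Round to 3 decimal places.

0.373

P = 63/271 ≈ 0.232472 and Q = 11/271 ≈ 0.04059.
Under the Kimura two-parameter model, d = −½ ln(1 − 2P − Q) − ¼ ln(1 − 2Q).
1 − 2P − Q = 0.494466, giving −½ ln(0.494466) = 0.352138.
1 − 2Q = 0.91882, giving −¼ ln(0.91882) = 0.021166.
d = 0.352138 + 0.021166 = 0.373304.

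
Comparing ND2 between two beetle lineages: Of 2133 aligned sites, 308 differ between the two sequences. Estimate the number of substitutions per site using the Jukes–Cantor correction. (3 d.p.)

p = 308/2133 ≈ 0.144398.
d = −(3/4) ln(1 − 4p/3) = −0.75 ln(1 − 0.192531) = −0.75 ln(0.807469)
  = −0.75 × (-0.213851) = 0.160388 substitutions/site.

0.160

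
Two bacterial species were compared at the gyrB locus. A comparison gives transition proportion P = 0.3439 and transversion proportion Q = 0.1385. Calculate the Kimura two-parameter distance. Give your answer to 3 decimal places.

0.956

Under the Kimura two-parameter model, d = −½ ln(1 − 2P − Q) − ¼ ln(1 − 2Q).
1 − 2P − Q = 0.1737, giving −½ ln(0.1737) = 0.875213.
1 − 2Q = 0.723, giving −¼ ln(0.723) = 0.081087.
d = 0.875213 + 0.081087 = 0.956300.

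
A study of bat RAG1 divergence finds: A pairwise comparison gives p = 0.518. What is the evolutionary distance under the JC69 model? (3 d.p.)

d = −(3/4) ln(1 − 4p/3) = −0.75 ln(1 − 0.690667) = −0.75 ln(0.309333)
  = −0.75 × (-1.173337) = 0.880003 substitutions/site.

0.880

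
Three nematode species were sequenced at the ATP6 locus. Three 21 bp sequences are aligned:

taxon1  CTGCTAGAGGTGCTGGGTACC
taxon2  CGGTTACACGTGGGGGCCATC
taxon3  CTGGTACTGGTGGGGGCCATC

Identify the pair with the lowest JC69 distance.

taxon1–taxon2: 9/21 differ, p = 0.429, d = 0.635.
taxon1–taxon3: 8/21 differ, p = 0.381, d = 0.532.
taxon2–taxon3: 4/21 differ, p = 0.190, d = 0.220.
The smallest distance is between taxon2 and taxon3.

taxon2 and taxon3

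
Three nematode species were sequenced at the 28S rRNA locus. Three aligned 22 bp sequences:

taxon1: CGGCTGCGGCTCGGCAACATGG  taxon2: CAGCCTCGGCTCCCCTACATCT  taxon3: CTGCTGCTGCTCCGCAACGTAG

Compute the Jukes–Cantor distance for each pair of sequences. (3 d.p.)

taxon1–taxon2: 8/22 sites differ → p ≈ 0.363636, d = −0.75 ln(1 − 0.484848) = 0.497470 ≈ 0.497.
taxon1–taxon3: 5/22 sites differ → p ≈ 0.227273, d = −0.75 ln(1 − 0.303031) = 0.270761 ≈ 0.271.
taxon2–taxon3: 9/22 sites differ → p ≈ 0.409091, d = −0.75 ln(1 − 0.545455) = 0.591344 ≈ 0.591.

d(taxon1,taxon2) = 0.497, d(taxon1,taxon3) = 0.271, d(taxon2,taxon3) = 0.591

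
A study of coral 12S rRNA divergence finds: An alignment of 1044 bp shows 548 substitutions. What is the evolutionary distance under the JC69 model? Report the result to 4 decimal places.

0.9027

p = 548/1044 ≈ 0.524904.
d = −(3/4) ln(1 − 4p/3) = −0.75 ln(1 − 0.699872) = −0.75 ln(0.300128)
  = −0.75 × (-1.203546) = 0.902660 substitutions/site.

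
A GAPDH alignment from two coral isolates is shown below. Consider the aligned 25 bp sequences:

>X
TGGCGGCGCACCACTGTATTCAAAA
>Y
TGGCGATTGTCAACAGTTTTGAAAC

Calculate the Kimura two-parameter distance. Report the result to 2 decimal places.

Of 25 sites, 2 differences are transitions and 8 are transversions, so P = 2/25 = 0.08 and Q = 8/25 = 0.32.
Under the Kimura two-parameter model, d = −½ ln(1 − 2P − Q) − ¼ ln(1 − 2Q).
1 − 2P − Q = 0.52, giving −½ ln(0.52) = 0.326963.
1 − 2Q = 0.36, giving −¼ ln(0.36) = 0.255413.
d = 0.326963 + 0.255413 = 0.582376.

0.58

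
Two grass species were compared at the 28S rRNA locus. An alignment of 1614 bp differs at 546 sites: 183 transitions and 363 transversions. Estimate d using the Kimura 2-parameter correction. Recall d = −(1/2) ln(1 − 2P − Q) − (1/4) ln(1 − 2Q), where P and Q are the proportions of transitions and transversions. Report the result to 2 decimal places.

P = 183/1614 ≈ 0.113383 and Q = 363/1614 ≈ 0.224907.
Under the Kimura two-parameter model, d = −½ ln(1 − 2P − Q) − ¼ ln(1 − 2Q).
1 − 2P − Q = 0.548327, giving −½ ln(0.548327) = 0.300442.
1 − 2Q = 0.550186, giving −¼ ln(0.550186) = 0.149375.
d = 0.300442 + 0.149375 = 0.449817.

0.45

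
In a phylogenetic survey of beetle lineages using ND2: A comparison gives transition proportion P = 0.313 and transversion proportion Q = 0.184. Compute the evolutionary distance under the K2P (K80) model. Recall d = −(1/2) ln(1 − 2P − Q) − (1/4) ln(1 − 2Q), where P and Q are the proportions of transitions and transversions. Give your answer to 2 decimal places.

Under the Kimura two-parameter model, d = −½ ln(1 − 2P − Q) − ¼ ln(1 − 2Q).
1 − 2P − Q = 0.19, giving −½ ln(0.19) = 0.830366.
1 − 2Q = 0.632, giving −¼ ln(0.632) = 0.114716.
d = 0.830366 + 0.114716 = 0.945082.

0.95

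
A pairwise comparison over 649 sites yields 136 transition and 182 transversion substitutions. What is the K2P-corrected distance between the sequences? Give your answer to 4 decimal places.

P = 136/649 ≈ 0.209553 and Q = 182/649 ≈ 0.280431.
Under the Kimura two-parameter model, d = −½ ln(1 − 2P − Q) − ¼ ln(1 − 2Q).
1 − 2P − Q = 0.300463, giving −½ ln(0.300463) = 0.601215.
1 − 2Q = 0.439138, giving −¼ ln(0.439138) = 0.205735.
d = 0.601215 + 0.205735 = 0.806950.

0.8070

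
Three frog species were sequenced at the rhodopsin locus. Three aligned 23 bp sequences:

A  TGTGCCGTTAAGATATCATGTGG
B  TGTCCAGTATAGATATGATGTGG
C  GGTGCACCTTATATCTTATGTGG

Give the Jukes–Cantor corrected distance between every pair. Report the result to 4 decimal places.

A–B: 5/23 sites differ → p ≈ 0.217391, d = −0.75 ln(1 − 0.289855) = 0.256715 ≈ 0.2567.
A–C: 8/23 sites differ → p ≈ 0.347826, d = −0.75 ln(1 − 0.463768) = 0.467391 ≈ 0.4674.
B–C: 8/23 sites differ → p ≈ 0.347826, d = −0.75 ln(1 − 0.463768) = 0.467391 ≈ 0.4674.

d(A,B) = 0.2567, d(A,C) = 0.4674, d(B,C) = 0.4674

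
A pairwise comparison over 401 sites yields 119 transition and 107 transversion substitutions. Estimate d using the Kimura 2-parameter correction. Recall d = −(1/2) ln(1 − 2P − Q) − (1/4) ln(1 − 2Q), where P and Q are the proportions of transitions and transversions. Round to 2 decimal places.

P = 119/401 ≈ 0.296758 and Q = 107/401 ≈ 0.266833.
Under the Kimura two-parameter model, d = −½ ln(1 − 2P − Q) − ¼ ln(1 − 2Q).
1 − 2P − Q = 0.139651, giving −½ ln(0.139651) = 0.984304.
1 − 2Q = 0.466334, giving −¼ ln(0.466334) = 0.190713.
d = 0.984304 + 0.190713 = 1.175017.

1.18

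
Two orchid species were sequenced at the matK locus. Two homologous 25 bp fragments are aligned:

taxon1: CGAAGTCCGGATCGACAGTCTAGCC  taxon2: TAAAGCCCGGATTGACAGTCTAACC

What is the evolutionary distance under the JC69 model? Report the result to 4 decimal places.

0.2326

The sequences differ at 5 of 25 sites (1, 2, 6, 13, 23), so p = 5/25 = 0.2.
d = −(3/4) ln(1 − 4p/3) = −0.75 ln(1 − 0.266667) = −0.75 ln(0.733333)
  = −0.75 × (-0.310155) = 0.232616 substitutions/site.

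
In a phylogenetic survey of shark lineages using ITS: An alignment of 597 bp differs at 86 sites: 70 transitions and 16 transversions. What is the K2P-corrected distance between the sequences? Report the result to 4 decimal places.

P = 70/597 ≈ 0.117253 and Q = 16/597 ≈ 0.026801.
Under the Kimura two-parameter model, d = −½ ln(1 − 2P − Q) − ¼ ln(1 − 2Q).
1 − 2P − Q = 0.738693, giving −½ ln(0.738693) = 0.151436.
1 − 2Q = 0.946398, giving −¼ ln(0.946398) = 0.013773.
d = 0.151436 + 0.013773 = 0.165209.

0.1652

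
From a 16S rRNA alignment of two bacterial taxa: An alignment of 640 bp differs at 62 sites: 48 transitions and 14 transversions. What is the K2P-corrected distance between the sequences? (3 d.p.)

P = 48/640 = 0.075 and Q = 14/640 = 0.021875.
Under the Kimura two-parameter model, d = −½ ln(1 − 2P − Q) − ¼ ln(1 − 2Q).
1 − 2P − Q = 0.828125, giving −½ ln(0.828125) = 0.094296.
1 − 2Q = 0.95625, giving −¼ ln(0.95625) = 0.011184.
d = 0.094296 + 0.011184 = 0.105480.

0.105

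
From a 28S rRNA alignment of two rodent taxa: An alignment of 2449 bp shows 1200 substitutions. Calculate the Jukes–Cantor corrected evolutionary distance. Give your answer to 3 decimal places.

0.795

p = 1200/2449 ≈ 0.489996.
d = −(3/4) ln(1 − 4p/3) = −0.75 ln(1 − 0.653328) = −0.75 ln(0.346672)
  = −0.75 × (-1.059376) = 0.794532 substitutions/site.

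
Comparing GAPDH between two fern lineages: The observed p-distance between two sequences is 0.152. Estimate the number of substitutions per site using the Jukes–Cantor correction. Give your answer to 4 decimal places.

d = −(3/4) ln(1 − 4p/3) = −0.75 ln(1 − 0.202667) = −0.75 ln(0.797333)
  = −0.75 × (-0.226483) = 0.169862 substitutions/site.

0.1699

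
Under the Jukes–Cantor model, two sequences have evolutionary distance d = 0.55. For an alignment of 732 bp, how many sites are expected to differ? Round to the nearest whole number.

Invert JC69: p = (3/4)(1 − e^(−4d/3)) = 0.75 × (1 − e^(-0.733333)) = 0.75 × (1 − 0.480305) = 0.389771.
Expected differing sites = pL ≈ 0.389771 × 732 = 285.312372 ≈ 285.

285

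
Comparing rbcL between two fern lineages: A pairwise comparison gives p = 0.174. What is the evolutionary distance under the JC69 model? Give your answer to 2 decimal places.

0.20

d = −(3/4) ln(1 − 4p/3) = −0.75 ln(1 − 0.232) = −0.75 ln(0.768)
  = −0.75 × (-0.263966) = 0.197975 substitutions/site.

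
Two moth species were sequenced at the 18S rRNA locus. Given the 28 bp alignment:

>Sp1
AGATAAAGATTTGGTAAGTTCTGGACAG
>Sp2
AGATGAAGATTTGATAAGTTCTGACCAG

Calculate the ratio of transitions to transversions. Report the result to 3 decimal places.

Transitions are A↔G and C↔T; transversions are all other mismatches.
Transitions: 3. Transversions: 1.
R = 3/1 = 3.000.

3.000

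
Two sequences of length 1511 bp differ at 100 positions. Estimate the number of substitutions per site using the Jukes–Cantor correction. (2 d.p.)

0.07

p = 100/1511 ≈ 0.066181.
d = −(3/4) ln(1 − 4p/3) = −0.75 ln(1 − 0.088241) = −0.75 ln(0.911759)
  = −0.75 × (-0.092380) = 0.069285 substitutions/site.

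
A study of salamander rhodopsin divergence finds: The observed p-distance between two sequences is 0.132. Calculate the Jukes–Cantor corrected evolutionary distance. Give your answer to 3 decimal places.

0.145

d = −(3/4) ln(1 − 4p/3) = −0.75 ln(1 − 0.176) = −0.75 ln(0.824)
  = −0.75 × (-0.193585) = 0.145189 substitutions/site.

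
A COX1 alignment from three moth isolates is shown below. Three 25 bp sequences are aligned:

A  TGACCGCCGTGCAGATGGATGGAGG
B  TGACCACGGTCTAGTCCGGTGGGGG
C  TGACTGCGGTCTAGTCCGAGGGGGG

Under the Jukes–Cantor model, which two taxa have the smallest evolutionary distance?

B and C

A–B: 9/25 differ, p = 0.360, d = 0.490.
A–C: 9/25 differ, p = 0.360, d = 0.490.
B–C: 4/25 differ, p = 0.160, d = 0.180.
The smallest distance is between B and C.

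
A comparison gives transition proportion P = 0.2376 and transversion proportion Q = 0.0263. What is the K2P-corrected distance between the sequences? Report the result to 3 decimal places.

0.362

Under the Kimura two-parameter model, d = −½ ln(1 − 2P − Q) − ¼ ln(1 − 2Q).
1 − 2P − Q = 0.4985, giving −½ ln(0.4985) = 0.348076.
1 − 2Q = 0.9474, giving −¼ ln(0.9474) = 0.013508.
d = 0.348076 + 0.013508 = 0.361584.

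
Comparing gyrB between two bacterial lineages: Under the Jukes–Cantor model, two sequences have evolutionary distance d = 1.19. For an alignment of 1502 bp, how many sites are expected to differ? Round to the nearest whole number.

Invert JC69: p = (3/4)(1 − e^(−4d/3)) = 0.75 × (1 − e^(-1.586667)) = 0.75 × (1 − 0.204606) = 0.596546.
Expected differing sites = pL ≈ 0.596546 × 1502 = 896.012092 ≈ 896.

896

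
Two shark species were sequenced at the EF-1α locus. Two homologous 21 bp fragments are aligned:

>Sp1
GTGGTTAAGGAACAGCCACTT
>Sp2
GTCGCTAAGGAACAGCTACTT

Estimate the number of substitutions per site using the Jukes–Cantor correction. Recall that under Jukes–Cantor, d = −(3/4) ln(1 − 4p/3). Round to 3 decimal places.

The sequences differ at 3 of 21 sites (3, 5, 17), so p = 3/21 ≈ 0.142857.
d = −(3/4) ln(1 − 4p/3) = −0.75 ln(1 − 0.190476) = −0.75 ln(0.809524)
  = −0.75 × (-0.211309) = 0.158482 substitutions/site.

0.158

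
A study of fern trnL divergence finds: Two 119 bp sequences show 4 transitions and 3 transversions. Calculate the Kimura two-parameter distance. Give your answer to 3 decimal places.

P = 4/119 ≈ 0.033613 and Q = 3/119 ≈ 0.02521.
Under the Kimura two-parameter model, d = −½ ln(1 − 2P − Q) − ¼ ln(1 − 2Q).
1 − 2P − Q = 0.907564, giving −½ ln(0.907564) = 0.048496.
1 − 2Q = 0.94958, giving −¼ ln(0.94958) = 0.012934.
d = 0.048496 + 0.012934 = 0.061430.

0.061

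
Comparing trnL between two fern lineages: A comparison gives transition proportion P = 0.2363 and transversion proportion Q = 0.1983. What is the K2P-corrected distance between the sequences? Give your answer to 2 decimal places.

0.68

Under the Kimura two-parameter model, d = −½ ln(1 − 2P − Q) − ¼ ln(1 − 2Q).
1 − 2P − Q = 0.3291, giving −½ ln(0.3291) = 0.555697.
1 − 2Q = 0.6034, giving −¼ ln(0.6034) = 0.126294.
d = 0.555697 + 0.126294 = 0.681991.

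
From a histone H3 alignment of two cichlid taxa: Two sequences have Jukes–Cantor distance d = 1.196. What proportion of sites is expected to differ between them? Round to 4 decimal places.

p = (3/4)(1 − e^(−4d/3)) = 0.75 × (1 − e^(-1.594667)) = 0.75 × (1 − 0.202976) = 0.597768.

0.5978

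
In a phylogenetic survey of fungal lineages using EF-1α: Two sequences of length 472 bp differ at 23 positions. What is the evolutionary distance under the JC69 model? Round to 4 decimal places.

p = 23/472 ≈ 0.048729.
d = −(3/4) ln(1 − 4p/3) = −0.75 ln(1 − 0.064972) = −0.75 ln(0.935028)
  = −0.75 × (-0.067179) = 0.050384 substitutions/site.

0.0504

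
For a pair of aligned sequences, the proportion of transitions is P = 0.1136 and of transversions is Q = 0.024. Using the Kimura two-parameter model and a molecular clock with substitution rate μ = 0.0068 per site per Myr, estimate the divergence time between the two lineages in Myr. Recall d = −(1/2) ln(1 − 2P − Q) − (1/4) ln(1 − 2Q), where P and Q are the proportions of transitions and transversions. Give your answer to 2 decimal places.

11.54

Under the Kimura two-parameter model, d = −½ ln(1 − 2P − Q) − ¼ ln(1 − 2Q).
1 − 2P − Q = 0.7488, giving −½ ln(0.7488) = 0.144642.
1 − 2Q = 0.952, giving −¼ ln(0.952) = 0.012298.
d = 0.144642 + 0.012298 = 0.156940.
Under a molecular clock d = 2μt, so t = d/(2μ) = 0.156940 / (2 × 0.0068) = 11.54 Myr.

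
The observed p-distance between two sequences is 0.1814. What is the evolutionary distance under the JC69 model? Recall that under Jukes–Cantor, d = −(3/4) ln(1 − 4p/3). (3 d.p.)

d = −(3/4) ln(1 − 4p/3) = −0.75 ln(1 − 0.241867) = −0.75 ln(0.758133)
  = −0.75 × (-0.276896) = 0.207672 substitutions/site.

0.208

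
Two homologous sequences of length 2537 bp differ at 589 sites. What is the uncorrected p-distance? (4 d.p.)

0.2322

p = 589/2537 = 0.232163… ≈ 0.2322 (to 4 d.p.).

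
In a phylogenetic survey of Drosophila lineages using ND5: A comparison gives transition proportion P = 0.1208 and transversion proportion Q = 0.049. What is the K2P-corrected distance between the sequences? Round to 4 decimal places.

0.1975

Under the Kimura two-parameter model, d = −½ ln(1 − 2P − Q) − ¼ ln(1 − 2Q).
1 − 2P − Q = 0.7094, giving −½ ln(0.7094) = 0.171668.
1 − 2Q = 0.902, giving −¼ ln(0.902) = 0.025785.
d = 0.171668 + 0.025785 = 0.197453.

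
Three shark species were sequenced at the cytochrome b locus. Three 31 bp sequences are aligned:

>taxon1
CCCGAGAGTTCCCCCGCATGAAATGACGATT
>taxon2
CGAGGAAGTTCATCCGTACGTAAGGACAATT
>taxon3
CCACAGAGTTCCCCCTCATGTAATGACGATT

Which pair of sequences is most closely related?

taxon1–taxon2: 11/31 differ, p = 0.355, d = 0.481.
taxon1–taxon3: 4/31 differ, p = 0.129, d = 0.142.
taxon2–taxon3: 11/31 differ, p = 0.355, d = 0.481.
The smallest distance is between taxon1 and taxon3.

taxon1 and taxon3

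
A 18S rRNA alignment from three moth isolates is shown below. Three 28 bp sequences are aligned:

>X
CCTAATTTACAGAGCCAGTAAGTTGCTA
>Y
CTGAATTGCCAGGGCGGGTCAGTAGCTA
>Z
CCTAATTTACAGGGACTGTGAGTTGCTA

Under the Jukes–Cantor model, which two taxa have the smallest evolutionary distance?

X and Z

X–Y: 9/28 differ, p = 0.321, d = 0.420.
X–Z: 4/28 differ, p = 0.143, d = 0.158.
Y–Z: 9/28 differ, p = 0.321, d = 0.420.
The smallest distance is between X and Z.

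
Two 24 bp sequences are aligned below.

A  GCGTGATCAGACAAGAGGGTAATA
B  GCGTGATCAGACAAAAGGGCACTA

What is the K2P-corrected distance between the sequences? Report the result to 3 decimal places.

0.139

Of 24 sites, 2 differences are transitions and 1 are transversions, so P = 2/24 ≈ 0.083333 and Q = 1/24 ≈ 0.041667.
Under the Kimura two-parameter model, d = −½ ln(1 − 2P − Q) − ¼ ln(1 − 2Q).
1 − 2P − Q = 0.791667, giving −½ ln(0.791667) = 0.116807.
1 − 2Q = 0.916666, giving −¼ ln(0.916666) = 0.021753.
d = 0.116807 + 0.021753 = 0.138560.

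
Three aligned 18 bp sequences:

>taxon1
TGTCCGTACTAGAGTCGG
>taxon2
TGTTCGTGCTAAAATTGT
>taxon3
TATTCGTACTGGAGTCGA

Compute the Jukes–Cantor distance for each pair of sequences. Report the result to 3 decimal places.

taxon1–taxon2: 6/18 sites differ → p ≈ 0.333333, d = −0.75 ln(1 − 0.444444) = 0.440839 ≈ 0.441.
taxon1–taxon3: 4/18 sites differ → p ≈ 0.222222, d = −0.75 ln(1 − 0.296296) = 0.263548 ≈ 0.264.
taxon2–taxon3: 7/18 sites differ → p ≈ 0.388889, d = −0.75 ln(1 − 0.518519) = 0.548166 ≈ 0.548.

d(taxon1,taxon2) = 0.441, d(taxon1,taxon3) = 0.264, d(taxon2,taxon3) = 0.548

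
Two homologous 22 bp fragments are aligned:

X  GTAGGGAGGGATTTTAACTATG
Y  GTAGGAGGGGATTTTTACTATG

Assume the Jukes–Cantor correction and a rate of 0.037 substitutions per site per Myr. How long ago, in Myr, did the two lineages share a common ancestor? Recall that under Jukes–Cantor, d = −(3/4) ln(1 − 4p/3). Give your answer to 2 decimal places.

2.03

The sequences differ at 3 of 22 sites (6, 7, 16), so p = 3/22 ≈ 0.136364.
d = −(3/4) ln(1 − 4p/3) = −0.75 ln(1 − 0.181819) = −0.75 ln(0.818181)
  = −0.75 × (-0.200672) = 0.150504 substitutions/site.
Under a molecular clock d = 2μt, so t = d/(2μ) = 0.150504 / (2 × 0.037) = 2.03 Myr.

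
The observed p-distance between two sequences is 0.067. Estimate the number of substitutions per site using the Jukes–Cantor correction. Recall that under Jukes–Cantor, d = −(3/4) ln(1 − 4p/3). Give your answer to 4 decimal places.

d = −(3/4) ln(1 − 4p/3) = −0.75 ln(1 − 0.089333) = −0.75 ln(0.910667)
  = −0.75 × (-0.093578) = 0.070184 substitutions/site.

0.0702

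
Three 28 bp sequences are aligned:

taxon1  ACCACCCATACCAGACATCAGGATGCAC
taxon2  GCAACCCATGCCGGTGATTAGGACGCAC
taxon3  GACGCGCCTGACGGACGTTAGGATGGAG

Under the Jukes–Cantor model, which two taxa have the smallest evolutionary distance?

taxon1 and taxon2

taxon1–taxon2: 8/28 differ, p = 0.286, d = 0.360.
taxon1–taxon3: 12/28 differ, p = 0.429, d = 0.635.
taxon2–taxon3: 12/28 differ, p = 0.429, d = 0.635.
The smallest distance is between taxon1 and taxon2.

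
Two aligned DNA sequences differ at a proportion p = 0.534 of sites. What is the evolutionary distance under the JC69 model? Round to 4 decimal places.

0.9336

d = −(3/4) ln(1 − 4p/3) = −0.75 ln(1 − 0.712) = −0.75 ln(0.288)
  = −0.75 × (-1.244795) = 0.933596 substitutions/site.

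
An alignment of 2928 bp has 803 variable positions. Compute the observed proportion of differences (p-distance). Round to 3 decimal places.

0.274

p = 803/2928 = 0.274248… ≈ 0.274 (to 3 d.p.).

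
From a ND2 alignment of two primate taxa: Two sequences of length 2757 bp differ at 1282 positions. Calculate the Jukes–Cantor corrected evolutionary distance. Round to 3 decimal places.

0.726

p = 1282/2757 ≈ 0.464998.
d = −(3/4) ln(1 − 4p/3) = −0.75 ln(1 − 0.619997) = −0.75 ln(0.380003)
  = −0.75 × (-0.967576) = 0.725682 substitutions/site.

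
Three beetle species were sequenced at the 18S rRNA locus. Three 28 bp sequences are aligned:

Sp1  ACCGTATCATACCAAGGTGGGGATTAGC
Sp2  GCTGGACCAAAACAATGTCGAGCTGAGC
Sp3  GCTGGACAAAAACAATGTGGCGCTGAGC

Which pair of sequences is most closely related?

Sp2 and Sp3

Sp1–Sp2: 11/28 differ, p = 0.393, d = 0.556.
Sp1–Sp3: 11/28 differ, p = 0.393, d = 0.556.
Sp2–Sp3: 3/28 differ, p = 0.107, d = 0.116.
The smallest distance is between Sp2 and Sp3.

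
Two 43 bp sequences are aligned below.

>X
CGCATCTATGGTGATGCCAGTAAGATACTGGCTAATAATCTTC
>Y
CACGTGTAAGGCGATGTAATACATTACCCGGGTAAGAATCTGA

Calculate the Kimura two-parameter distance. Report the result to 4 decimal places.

0.6717

Of 43 sites, 5 differences are transitions and 14 are transversions, so P = 5/43 ≈ 0.116279 and Q = 14/43 ≈ 0.325581.
Under the Kimura two-parameter model, d = −½ ln(1 − 2P − Q) − ¼ ln(1 − 2Q).
1 − 2P − Q = 0.441861, giving −½ ln(0.441861) = 0.408380.
1 − 2Q = 0.348838, giving −¼ ln(0.348838) = 0.263287.
d = 0.408380 + 0.263287 = 0.671667.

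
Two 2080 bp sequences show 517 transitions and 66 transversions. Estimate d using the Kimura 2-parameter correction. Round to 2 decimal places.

P = 517/2080 ≈ 0.248558 and Q = 66/2080 ≈ 0.031731.
Under the Kimura two-parameter model, d = −½ ln(1 − 2P − Q) − ¼ ln(1 − 2Q).
1 − 2P − Q = 0.471153, giving −½ ln(0.471153) = 0.376286.
1 − 2Q = 0.936538, giving −¼ ln(0.936538) = 0.016391.
d = 0.376286 + 0.016391 = 0.392677.

0.39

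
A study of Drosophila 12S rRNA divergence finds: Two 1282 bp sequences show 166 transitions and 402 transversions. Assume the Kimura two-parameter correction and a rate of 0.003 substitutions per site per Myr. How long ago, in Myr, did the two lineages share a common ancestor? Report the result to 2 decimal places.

P = 166/1282 ≈ 0.129485 and Q = 402/1282 ≈ 0.313573.
Under the Kimura two-parameter model, d = −½ ln(1 − 2P − Q) − ¼ ln(1 − 2Q).
1 − 2P − Q = 0.427457, giving −½ ln(0.427457) = 0.424951.
1 − 2Q = 0.372854, giving −¼ ln(0.372854) = 0.246642.
d = 0.424951 + 0.246642 = 0.671593.
Under a molecular clock d = 2μt, so t = d/(2μ) = 0.671593 / (2 × 0.003) = 111.93 Myr.

111.93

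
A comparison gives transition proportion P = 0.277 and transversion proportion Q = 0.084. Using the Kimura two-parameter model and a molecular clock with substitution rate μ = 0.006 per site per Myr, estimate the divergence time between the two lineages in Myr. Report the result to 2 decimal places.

Under the Kimura two-parameter model, d = −½ ln(1 − 2P − Q) − ¼ ln(1 − 2Q).
1 − 2P − Q = 0.362, giving −½ ln(0.362) = 0.508056.
1 − 2Q = 0.832, giving −¼ ln(0.832) = 0.045981.
d = 0.508056 + 0.045981 = 0.554037.
Under a molecular clock d = 2μt, so t = d/(2μ) = 0.554037 / (2 × 0.006) = 46.17 Myr.

46.17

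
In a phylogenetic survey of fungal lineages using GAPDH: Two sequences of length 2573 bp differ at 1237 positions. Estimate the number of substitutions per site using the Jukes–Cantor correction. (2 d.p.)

p = 1237/2573 ≈ 0.480762.
d = −(3/4) ln(1 − 4p/3) = −0.75 ln(1 − 0.641016) = −0.75 ln(0.358984)
  = −0.75 × (-1.024477) = 0.768358 substitutions/site.

0.77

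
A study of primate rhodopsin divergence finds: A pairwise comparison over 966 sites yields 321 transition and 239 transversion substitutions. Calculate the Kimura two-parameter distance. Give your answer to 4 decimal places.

P = 321/966 ≈ 0.332298 and Q = 239/966 ≈ 0.247412.
Under the Kimura two-parameter model, d = −½ ln(1 − 2P − Q) − ¼ ln(1 − 2Q).
1 − 2P − Q = 0.087992, giving −½ ln(0.087992) = 1.215255.
1 − 2Q = 0.505176, giving −¼ ln(0.505176) = 0.170712.
d = 1.215255 + 0.170712 = 1.385967.

1.3860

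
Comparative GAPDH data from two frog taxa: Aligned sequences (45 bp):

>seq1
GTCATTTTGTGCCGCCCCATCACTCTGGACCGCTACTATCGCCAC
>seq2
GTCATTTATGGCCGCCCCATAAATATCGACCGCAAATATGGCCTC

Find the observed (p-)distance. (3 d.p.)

0.244

The sequences differ at 11 of 45 positions.
p = 11/45 = 0.244444… ≈ 0.244 (to 3 d.p.).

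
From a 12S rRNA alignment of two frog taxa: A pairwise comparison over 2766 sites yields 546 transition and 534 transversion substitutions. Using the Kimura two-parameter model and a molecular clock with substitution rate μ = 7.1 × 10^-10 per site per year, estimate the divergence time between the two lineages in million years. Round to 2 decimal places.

398.01

P = 546/2766 ≈ 0.197397 and Q = 534/2766 ≈ 0.193059.
Under the Kimura two-parameter model, d = −½ ln(1 − 2P − Q) − ¼ ln(1 − 2Q).
1 − 2P − Q = 0.412147, giving −½ ln(0.412147) = 0.443188.
1 − 2Q = 0.613882, giving −¼ ln(0.613882) = 0.121988.
d = 0.443188 + 0.121988 = 0.565176.
Under a molecular clock d = 2μt, so t = d/(2μ) = 0.565176 / (2 × 7.1 × 10^-10) = 398.01 million years.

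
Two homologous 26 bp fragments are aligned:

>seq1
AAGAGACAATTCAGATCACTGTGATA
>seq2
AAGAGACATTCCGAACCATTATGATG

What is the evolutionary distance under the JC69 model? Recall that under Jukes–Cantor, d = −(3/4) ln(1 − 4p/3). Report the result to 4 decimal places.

0.3961

The sequences differ at 8 of 26 sites (9, 11, 13, 14, 16, 19, 21, 26), so p = 8/26 ≈ 0.307692.
d = −(3/4) ln(1 − 4p/3) = −0.75 ln(1 − 0.410256) = −0.75 ln(0.589744)
  = −0.75 × (-0.528067) = 0.396050 substitutions/site.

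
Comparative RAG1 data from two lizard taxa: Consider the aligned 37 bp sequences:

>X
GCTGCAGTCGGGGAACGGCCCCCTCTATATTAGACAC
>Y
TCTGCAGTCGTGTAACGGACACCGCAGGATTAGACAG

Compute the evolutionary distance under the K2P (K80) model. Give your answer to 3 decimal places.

Of 37 sites, 1 differences are transitions and 9 are transversions, so P = 1/37 ≈ 0.027027 and Q = 9/37 ≈ 0.243243.
Under the Kimura two-parameter model, d = −½ ln(1 − 2P − Q) − ¼ ln(1 − 2Q).
1 − 2P − Q = 0.702703, giving −½ ln(0.702703) = 0.176410.
1 − 2Q = 0.513514, giving −¼ ln(0.513514) = 0.166619.
d = 0.176410 + 0.166619 = 0.343029.

0.343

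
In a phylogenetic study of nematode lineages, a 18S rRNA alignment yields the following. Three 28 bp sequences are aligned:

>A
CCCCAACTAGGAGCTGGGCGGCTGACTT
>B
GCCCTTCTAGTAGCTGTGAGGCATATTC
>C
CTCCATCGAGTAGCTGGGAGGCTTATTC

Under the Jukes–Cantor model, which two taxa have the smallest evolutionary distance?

A–B: 10/28 differ, p = 0.357, d = 0.485.
A–C: 8/28 differ, p = 0.286, d = 0.360.
B–C: 6/28 differ, p = 0.214, d = 0.252.
The smallest distance is between B and C.

B and C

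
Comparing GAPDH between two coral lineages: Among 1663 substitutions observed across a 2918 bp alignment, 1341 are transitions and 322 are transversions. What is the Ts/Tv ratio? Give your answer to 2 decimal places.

4.16

R = 1341/322 = 4.164596… ≈ 4.16 (to 2 d.p.).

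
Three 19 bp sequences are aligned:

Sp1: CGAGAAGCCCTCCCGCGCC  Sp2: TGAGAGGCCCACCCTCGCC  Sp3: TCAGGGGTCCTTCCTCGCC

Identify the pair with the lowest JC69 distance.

Sp1 and Sp2

Sp1–Sp2: 4/19 differ, p = 0.211, d = 0.247.
Sp1–Sp3: 7/19 differ, p = 0.368, d = 0.507.
Sp2–Sp3: 5/19 differ, p = 0.263, d = 0.324.
The smallest distance is between Sp1 and Sp2.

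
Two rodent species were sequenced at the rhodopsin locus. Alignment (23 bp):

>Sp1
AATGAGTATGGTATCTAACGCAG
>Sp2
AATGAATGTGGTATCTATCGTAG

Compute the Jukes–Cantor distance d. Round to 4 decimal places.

The sequences differ at 4 of 23 sites (6, 8, 18, 21), so p = 4/23 ≈ 0.173913.
d = −(3/4) ln(1 − 4p/3) = −0.75 ln(1 − 0.231884) = −0.75 ln(0.768116)
  = −0.75 × (-0.263815) = 0.197861 substitutions/site.

0.1979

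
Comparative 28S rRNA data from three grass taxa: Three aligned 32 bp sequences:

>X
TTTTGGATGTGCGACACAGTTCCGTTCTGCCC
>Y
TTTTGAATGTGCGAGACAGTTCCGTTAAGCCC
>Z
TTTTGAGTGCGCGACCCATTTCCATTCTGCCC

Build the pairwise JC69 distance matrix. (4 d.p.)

d(X,Y) = 0.1367, d(X,Z) = 0.2158, d(Y,Z) = 0.3041

X–Y: 4/32 sites differ → p = 0.125, d = −0.75 ln(1 − 0.166667) = 0.136741 ≈ 0.1367.
X–Z: 6/32 sites differ → p = 0.1875, d = −0.75 ln(1 − 0.25) = 0.215762 ≈ 0.2158.
Y–Z: 8/32 sites differ → p = 0.25, d = −0.75 ln(1 − 0.333333) = 0.304098 ≈ 0.3041.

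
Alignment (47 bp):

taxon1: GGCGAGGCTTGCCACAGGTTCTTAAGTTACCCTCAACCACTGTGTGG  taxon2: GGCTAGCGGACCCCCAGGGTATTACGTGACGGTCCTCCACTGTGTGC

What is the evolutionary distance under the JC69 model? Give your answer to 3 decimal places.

0.454

The sequences differ at 16 of 47 sites, so p = 16/47 ≈ 0.340426.
d = −(3/4) ln(1 − 4p/3) = −0.75 ln(1 − 0.453901) = −0.75 ln(0.546099)
  = −0.75 × (-0.604955) = 0.453716 substitutions/site.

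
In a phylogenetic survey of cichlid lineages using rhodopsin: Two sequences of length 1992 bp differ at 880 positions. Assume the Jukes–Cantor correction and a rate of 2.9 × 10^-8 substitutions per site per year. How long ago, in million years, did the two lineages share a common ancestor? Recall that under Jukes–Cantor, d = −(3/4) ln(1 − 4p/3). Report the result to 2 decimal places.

p = 880/1992 ≈ 0.441767.
d = −(3/4) ln(1 − 4p/3) = −0.75 ln(1 − 0.589023) = −0.75 ln(0.410977)
  = −0.75 × (-0.889218) = 0.666914 substitutions/site.
Under a molecular clock d = 2μt, so t = d/(2μ) = 0.666914 / (2 × 2.9 × 10^-8) = 11.50 million years.

11.50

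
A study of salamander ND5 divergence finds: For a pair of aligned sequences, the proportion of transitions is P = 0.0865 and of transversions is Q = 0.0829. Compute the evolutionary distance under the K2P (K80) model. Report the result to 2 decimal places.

0.19

Under the Kimura two-parameter model, d = −½ ln(1 − 2P − Q) − ¼ ln(1 − 2Q).
1 − 2P − Q = 0.7441, giving −½ ln(0.7441) = 0.147790.
1 − 2Q = 0.8342, giving −¼ ln(0.8342) = 0.045321.
d = 0.147790 + 0.045321 = 0.193111.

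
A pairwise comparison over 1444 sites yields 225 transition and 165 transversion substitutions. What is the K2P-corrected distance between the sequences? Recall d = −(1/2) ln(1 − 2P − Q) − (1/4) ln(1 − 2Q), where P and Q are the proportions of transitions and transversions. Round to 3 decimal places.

P = 225/1444 ≈ 0.155817 and Q = 165/1444 ≈ 0.114266.
Under the Kimura two-parameter model, d = −½ ln(1 − 2P − Q) − ¼ ln(1 − 2Q).
1 − 2P − Q = 0.5741, giving −½ ln(0.5741) = 0.277476.
1 − 2Q = 0.771468, giving −¼ ln(0.771468) = 0.064865.
d = 0.277476 + 0.064865 = 0.342341.

0.342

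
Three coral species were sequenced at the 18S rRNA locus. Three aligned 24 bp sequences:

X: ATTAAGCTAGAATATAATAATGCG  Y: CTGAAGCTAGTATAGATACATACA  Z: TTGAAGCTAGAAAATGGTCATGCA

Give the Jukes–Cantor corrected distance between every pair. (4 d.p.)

X–Y: 9/24 sites differ → p = 0.375, d = −0.75 ln(1 − 0.5) = 0.519860 ≈ 0.5199.
X–Z: 7/24 sites differ → p ≈ 0.291667, d = −0.75 ln(1 − 0.388889) = 0.369358 ≈ 0.3694.
Y–Z: 8/24 sites differ → p ≈ 0.333333, d = −0.75 ln(1 − 0.444444) = 0.440839 ≈ 0.4408.

d(X,Y) = 0.5199, d(X,Z) = 0.3694, d(Y,Z) = 0.4408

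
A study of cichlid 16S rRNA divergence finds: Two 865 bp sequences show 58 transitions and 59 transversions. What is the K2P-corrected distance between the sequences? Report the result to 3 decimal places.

P = 58/865 ≈ 0.067052 and Q = 59/865 ≈ 0.068208.
Under the Kimura two-parameter model, d = −½ ln(1 − 2P − Q) − ¼ ln(1 − 2Q).
1 − 2P − Q = 0.797688, giving −½ ln(0.797688) = 0.113019.
1 − 2Q = 0.863584, giving −¼ ln(0.863584) = 0.036666.
d = 0.113019 + 0.036666 = 0.149685.

0.150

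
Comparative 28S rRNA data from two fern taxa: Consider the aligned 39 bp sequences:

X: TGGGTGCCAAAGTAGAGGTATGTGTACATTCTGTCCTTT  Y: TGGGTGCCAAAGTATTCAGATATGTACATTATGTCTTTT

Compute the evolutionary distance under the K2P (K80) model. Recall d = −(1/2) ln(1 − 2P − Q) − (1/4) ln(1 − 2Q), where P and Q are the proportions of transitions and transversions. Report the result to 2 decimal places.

0.24

Of 39 sites, 3 differences are transitions and 5 are transversions, so P = 3/39 ≈ 0.076923 and Q = 5/39 ≈ 0.128205.
Under the Kimura two-parameter model, d = −½ ln(1 − 2P − Q) − ¼ ln(1 − 2Q).
1 − 2P − Q = 0.717949, giving −½ ln(0.717949) = 0.165678.
1 − 2Q = 0.74359, giving −¼ ln(0.74359) = 0.074066.
d = 0.165678 + 0.074066 = 0.239744.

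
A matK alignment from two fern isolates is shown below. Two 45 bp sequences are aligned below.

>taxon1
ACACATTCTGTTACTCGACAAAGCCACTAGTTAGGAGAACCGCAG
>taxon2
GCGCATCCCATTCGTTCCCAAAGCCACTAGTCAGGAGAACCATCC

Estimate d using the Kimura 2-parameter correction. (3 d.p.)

Of 45 sites, 9 differences are transitions and 6 are transversions, so P = 9/45 = 0.2 and Q = 6/45 ≈ 0.133333.
Under the Kimura two-parameter model, d = −½ ln(1 − 2P − Q) − ¼ ln(1 − 2Q).
1 − 2P − Q = 0.466667, giving −½ ln(0.466667) = 0.381070.
1 − 2Q = 0.733334, giving −¼ ln(0.733334) = 0.077539.
d = 0.381070 + 0.077539 = 0.458609.

0.459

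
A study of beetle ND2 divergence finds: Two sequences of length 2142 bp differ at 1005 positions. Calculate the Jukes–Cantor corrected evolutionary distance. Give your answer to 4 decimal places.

p = 1005/2142 ≈ 0.469188.
d = −(3/4) ln(1 − 4p/3) = −0.75 ln(1 − 0.625584) = −0.75 ln(0.374416)
  = −0.75 × (-0.982388) = 0.736791 substitutions/site.

0.7368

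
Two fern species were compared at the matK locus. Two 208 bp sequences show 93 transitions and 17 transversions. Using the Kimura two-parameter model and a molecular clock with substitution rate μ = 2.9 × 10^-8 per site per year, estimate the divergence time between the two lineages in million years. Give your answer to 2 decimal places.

32.91

P = 93/208 ≈ 0.447115 and Q = 17/208 ≈ 0.081731.
Under the Kimura two-parameter model, d = −½ ln(1 − 2P − Q) − ¼ ln(1 − 2Q).
1 − 2P − Q = 0.024039, giving −½ ln(0.024039) = 1.864039.
1 − 2Q = 0.836538, giving −¼ ln(0.836538) = 0.044621.
d = 1.864039 + 0.044621 = 1.908660.
Under a molecular clock d = 2μt, so t = d/(2μ) = 1.908660 / (2 × 2.9 × 10^-8) = 32.91 million years.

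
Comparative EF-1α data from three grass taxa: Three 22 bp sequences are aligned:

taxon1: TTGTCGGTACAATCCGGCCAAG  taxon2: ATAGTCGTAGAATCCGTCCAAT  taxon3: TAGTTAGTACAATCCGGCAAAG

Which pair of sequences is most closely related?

taxon1–taxon2: 8/22 differ, p = 0.364, d = 0.497.
taxon1–taxon3: 4/22 differ, p = 0.182, d = 0.208.
taxon2–taxon3: 9/22 differ, p = 0.409, d = 0.591.
The smallest distance is between taxon1 and taxon3.

taxon1 and taxon3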